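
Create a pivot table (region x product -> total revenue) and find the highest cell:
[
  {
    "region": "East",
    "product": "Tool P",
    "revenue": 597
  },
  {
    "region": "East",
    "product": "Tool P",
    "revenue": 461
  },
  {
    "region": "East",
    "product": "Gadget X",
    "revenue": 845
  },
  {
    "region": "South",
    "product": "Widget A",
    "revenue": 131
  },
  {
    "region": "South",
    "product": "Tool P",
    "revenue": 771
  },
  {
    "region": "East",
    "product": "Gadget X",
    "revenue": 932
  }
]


Pivot: region (rows) x product (columns) -> total revenue

     Gadget X      Tool P        Widget A    
East          1777          1058             0  
South            0           771           131  

Highest: East / Gadget X = $1777

East / Gadget X = $1777


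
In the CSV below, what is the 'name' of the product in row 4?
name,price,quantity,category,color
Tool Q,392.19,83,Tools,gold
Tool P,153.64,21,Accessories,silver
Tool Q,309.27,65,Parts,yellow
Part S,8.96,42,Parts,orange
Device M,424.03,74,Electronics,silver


Query: Row 4 ('Part S'), column 'name'
Value: Part S

Part S


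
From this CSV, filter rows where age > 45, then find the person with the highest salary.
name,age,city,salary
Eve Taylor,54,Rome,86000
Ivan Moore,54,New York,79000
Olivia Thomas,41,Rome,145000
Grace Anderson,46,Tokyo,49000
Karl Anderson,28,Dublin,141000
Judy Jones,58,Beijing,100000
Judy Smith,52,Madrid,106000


Filter: age > 45
Sort by: salary (descending)

Filtered records (5):
  Judy Smith, age 52, salary $106000
  Judy Jones, age 58, salary $100000
  Eve Taylor, age 54, salary $86000
  Ivan Moore, age 54, salary $79000
  Grace Anderson, age 46, salary $49000

Highest salary: Judy Smith ($106000)

Judy Smith


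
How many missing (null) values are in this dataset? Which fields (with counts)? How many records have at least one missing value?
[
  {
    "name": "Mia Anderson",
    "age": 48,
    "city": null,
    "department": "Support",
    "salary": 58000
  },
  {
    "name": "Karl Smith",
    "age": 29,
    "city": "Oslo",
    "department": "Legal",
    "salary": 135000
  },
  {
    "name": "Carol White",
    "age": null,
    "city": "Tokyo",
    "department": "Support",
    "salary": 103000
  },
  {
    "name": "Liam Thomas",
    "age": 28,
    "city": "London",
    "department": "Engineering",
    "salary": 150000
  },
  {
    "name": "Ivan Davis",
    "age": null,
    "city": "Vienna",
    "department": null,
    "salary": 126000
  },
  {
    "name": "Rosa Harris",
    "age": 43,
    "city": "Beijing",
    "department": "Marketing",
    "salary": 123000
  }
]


Checking for missing (null) values in 6 records:

  Mia Anderson: city
  Karl Smith: complete
  Carol White: age
  Liam Thomas: complete
  Ivan Davis: age, department
  Rosa Harris: complete

Per field:
  name: 0 missing
  age: 2 missing
  city: 1 missing
  department: 1 missing
  salary: 0 missing

Total missing values: 4
Records with any missing: 3

4 missing values (age: 2, city: 1, department: 1); 3 incomplete records


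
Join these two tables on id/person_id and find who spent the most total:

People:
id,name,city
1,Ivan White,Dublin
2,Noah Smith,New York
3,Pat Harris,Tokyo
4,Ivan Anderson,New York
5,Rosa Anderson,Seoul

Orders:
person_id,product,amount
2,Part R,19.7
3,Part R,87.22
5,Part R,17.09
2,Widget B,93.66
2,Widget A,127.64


Join on: people.id = orders.person_id

Joined rows:
  Noah Smith (New York) bought Part R for $19.7
  Pat Harris (Tokyo) bought Part R for $87.22
  Rosa Anderson (Seoul) bought Part R for $17.09
  Noah Smith (New York) bought Widget B for $93.66
  Noah Smith (New York) bought Widget A for $127.64

Total per person:
  Noah Smith: $241.00
  Pat Harris: $87.22
  Rosa Anderson: $17.09

Top spender: Noah Smith ($241.00)

Noah Smith ($241.00)


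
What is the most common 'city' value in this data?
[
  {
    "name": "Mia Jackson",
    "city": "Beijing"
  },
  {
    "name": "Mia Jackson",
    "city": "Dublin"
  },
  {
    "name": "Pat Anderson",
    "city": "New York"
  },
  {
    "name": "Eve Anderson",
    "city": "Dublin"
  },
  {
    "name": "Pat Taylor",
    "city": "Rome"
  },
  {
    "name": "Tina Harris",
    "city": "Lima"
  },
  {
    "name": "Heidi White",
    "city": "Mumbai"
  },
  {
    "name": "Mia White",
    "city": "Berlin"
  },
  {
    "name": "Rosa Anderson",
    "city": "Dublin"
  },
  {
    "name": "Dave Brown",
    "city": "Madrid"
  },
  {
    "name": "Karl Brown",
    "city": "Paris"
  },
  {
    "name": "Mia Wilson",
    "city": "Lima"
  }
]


Counting 'city' values across 12 records:

  Dublin: 3 ###
  Lima: 2 ##
  Beijing: 1 #
  New York: 1 #
  Rome: 1 #
  Mumbai: 1 #
  Berlin: 1 #
  Madrid: 1 #
  Paris: 1 #

Most common: Dublin (3 times)

Dublin (3 times)


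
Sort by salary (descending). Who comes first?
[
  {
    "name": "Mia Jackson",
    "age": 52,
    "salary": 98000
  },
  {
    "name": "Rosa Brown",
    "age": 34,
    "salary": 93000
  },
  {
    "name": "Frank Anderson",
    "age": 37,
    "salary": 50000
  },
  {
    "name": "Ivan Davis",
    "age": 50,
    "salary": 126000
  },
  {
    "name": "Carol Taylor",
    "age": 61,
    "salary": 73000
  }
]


Sort by: salary (descending)

Sorted order:
  1. Ivan Davis (salary = 126000)
  2. Mia Jackson (salary = 98000)
  3. Rosa Brown (salary = 93000)
  4. Carol Taylor (salary = 73000)
  5. Frank Anderson (salary = 50000)

First: Ivan Davis

Ivan Davis


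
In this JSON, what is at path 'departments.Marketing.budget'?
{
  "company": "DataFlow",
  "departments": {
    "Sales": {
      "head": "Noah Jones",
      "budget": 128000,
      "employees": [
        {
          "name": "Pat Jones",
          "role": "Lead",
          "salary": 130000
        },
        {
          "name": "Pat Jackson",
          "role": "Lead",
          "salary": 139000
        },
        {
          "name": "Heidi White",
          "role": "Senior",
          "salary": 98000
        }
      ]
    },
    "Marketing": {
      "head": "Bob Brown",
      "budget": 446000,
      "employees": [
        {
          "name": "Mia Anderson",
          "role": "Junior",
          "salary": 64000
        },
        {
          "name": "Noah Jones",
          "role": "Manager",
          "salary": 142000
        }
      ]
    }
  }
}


Path: departments.Marketing.budget

Navigate:
  -> departments
  -> Marketing
  -> budget = 446000

446000


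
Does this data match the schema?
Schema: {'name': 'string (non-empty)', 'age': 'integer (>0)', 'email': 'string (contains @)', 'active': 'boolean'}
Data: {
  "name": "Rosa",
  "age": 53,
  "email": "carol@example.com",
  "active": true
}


Validating each field against schema:
  name: OK (non-empty string)
  age: OK (positive integer)
  email: OK (string with @)
  active: OK (boolean)

Result: VALID

VALID


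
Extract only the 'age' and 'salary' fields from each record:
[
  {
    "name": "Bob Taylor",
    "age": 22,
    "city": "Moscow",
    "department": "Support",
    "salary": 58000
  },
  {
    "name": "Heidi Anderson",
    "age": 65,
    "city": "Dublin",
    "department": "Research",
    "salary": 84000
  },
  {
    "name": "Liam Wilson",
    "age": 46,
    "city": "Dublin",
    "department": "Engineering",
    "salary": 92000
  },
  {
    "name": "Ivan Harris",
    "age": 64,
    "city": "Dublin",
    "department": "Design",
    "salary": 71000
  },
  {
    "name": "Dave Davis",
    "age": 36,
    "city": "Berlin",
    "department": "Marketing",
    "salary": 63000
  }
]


Original: 5 records with fields: name, age, city, department, salary
Keep: ['age', 'salary']
Drop: ['name', 'city', 'department']
Result: 5 records, 2 fields each

[
  {
    "age": 22,
    "salary": 58000
  },
  {
    "age": 65,
    "salary": 84000
  },
  {
    "age": 46,
    "salary": 92000
  },
  {
    "age": 64,
    "salary": 71000
  },
  {
    "age": 36,
    "salary": 63000
  }
]


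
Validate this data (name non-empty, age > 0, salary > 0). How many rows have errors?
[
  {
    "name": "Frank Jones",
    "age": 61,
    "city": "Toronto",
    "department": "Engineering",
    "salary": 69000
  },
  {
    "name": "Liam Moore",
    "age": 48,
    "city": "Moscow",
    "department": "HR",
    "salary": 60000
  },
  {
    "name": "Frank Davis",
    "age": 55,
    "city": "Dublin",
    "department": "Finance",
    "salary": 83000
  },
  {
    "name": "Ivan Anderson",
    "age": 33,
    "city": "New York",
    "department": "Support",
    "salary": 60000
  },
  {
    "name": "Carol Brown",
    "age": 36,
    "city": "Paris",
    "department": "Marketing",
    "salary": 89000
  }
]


Validating 5 records:
Rules: name non-empty, age > 0, salary > 0

  Row 1 (Frank Jones): OK
  Row 2 (Liam Moore): OK
  Row 3 (Frank Davis): OK
  Row 4 (Ivan Anderson): OK
  Row 5 (Carol Brown): OK

Total errors: 0

0 errors


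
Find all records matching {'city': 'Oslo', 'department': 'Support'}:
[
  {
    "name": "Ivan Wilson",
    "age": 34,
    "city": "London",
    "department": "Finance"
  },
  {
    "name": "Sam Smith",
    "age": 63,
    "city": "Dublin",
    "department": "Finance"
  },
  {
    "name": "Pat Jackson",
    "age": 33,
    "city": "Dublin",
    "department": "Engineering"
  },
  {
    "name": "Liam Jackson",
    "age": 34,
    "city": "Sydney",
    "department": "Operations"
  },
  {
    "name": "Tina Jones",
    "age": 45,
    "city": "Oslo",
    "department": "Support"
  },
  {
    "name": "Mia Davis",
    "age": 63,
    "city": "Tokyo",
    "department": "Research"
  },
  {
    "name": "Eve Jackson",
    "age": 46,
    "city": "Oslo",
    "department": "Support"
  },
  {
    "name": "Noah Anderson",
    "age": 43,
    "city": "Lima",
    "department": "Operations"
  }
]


Search criteria: {'city': 'Oslo', 'department': 'Support'}

Checking 8 records:
  Ivan Wilson: {city: London, department: Finance}
  Sam Smith: {city: Dublin, department: Finance}
  Pat Jackson: {city: Dublin, department: Engineering}
  Liam Jackson: {city: Sydney, department: Operations}
  Tina Jones: {city: Oslo, department: Support} <-- MATCH
  Mia Davis: {city: Tokyo, department: Research}
  Eve Jackson: {city: Oslo, department: Support} <-- MATCH
  Noah Anderson: {city: Lima, department: Operations}

Matches: ["Tina Jones", "Eve Jackson"]

["Tina Jones", "Eve Jackson"]


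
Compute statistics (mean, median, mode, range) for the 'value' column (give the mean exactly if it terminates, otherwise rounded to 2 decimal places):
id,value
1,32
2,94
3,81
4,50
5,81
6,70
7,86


Data: [32, 94, 81, 50, 81, 70, 86]
Count: 7
Sum: 494
Mean: 494/7 ≈ 70.57 (rounded to 2 decimal places)
Sorted: [32, 50, 70, 81, 81, 86, 94]
Median: 81.0
Mode: 81 (2 times)
Range: 94 - 32 = 62
Min: 32, Max: 94

mean≈70.57, median=81.0, mode=81, range=62


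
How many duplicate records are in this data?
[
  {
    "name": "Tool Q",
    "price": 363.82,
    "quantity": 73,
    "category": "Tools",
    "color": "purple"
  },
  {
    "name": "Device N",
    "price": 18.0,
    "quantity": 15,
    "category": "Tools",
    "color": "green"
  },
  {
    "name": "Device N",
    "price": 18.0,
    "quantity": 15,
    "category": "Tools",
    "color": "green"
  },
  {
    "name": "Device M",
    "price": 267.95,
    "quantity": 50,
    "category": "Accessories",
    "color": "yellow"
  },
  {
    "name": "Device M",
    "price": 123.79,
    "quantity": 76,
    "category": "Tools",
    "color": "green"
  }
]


Checking 5 records for duplicates:

  Row 1: Tool Q ($363.82, qty 73)
  Row 2: Device N ($18.0, qty 15)
  Row 3: Device N ($18.0, qty 15) <-- DUPLICATE
  Row 4: Device M ($267.95, qty 50)
  Row 5: Device M ($123.79, qty 76)

Duplicates found: 1
Unique records: 4

1 duplicates, 4 unique


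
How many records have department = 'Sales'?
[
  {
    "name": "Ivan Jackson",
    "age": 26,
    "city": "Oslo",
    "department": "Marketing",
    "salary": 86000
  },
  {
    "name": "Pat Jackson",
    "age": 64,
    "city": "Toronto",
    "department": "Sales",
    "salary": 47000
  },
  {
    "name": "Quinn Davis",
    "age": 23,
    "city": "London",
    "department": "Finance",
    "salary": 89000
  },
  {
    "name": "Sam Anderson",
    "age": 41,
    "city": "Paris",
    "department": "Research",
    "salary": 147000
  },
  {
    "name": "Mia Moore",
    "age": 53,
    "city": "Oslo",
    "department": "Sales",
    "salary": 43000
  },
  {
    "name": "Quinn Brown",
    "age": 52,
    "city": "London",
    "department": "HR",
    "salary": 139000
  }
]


Data: 6 records
Condition: department = 'Sales'

Checking each record:
  Ivan Jackson: Marketing
  Pat Jackson: Sales MATCH
  Quinn Davis: Finance
  Sam Anderson: Research
  Mia Moore: Sales MATCH
  Quinn Brown: HR

Count: 2

2


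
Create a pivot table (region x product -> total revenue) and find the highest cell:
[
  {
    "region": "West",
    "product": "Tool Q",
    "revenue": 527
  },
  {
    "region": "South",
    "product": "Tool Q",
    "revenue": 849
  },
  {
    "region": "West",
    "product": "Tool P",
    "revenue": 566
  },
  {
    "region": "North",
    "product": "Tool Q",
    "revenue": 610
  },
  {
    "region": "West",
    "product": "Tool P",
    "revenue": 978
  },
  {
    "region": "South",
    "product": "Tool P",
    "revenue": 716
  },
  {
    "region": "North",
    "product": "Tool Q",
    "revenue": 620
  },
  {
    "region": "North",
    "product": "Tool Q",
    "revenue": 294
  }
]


Pivot: region (rows) x product (columns) -> total revenue

     Tool P        Tool Q      
North            0          1524  
South          716           849  
West          1544           527  

Highest: West / Tool P = $1544

West / Tool P = $1544


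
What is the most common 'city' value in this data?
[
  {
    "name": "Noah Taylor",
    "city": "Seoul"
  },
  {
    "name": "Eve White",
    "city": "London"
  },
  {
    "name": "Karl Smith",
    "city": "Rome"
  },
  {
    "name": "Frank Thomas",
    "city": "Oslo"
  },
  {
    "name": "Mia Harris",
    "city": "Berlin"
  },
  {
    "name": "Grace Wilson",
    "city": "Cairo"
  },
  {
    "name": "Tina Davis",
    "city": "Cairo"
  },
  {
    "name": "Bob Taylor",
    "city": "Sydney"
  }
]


Counting 'city' values across 8 records:

  Cairo: 2 ##
  Seoul: 1 #
  London: 1 #
  Rome: 1 #
  Oslo: 1 #
  Berlin: 1 #
  Sydney: 1 #

Most common: Cairo (2 times)

Cairo (2 times)


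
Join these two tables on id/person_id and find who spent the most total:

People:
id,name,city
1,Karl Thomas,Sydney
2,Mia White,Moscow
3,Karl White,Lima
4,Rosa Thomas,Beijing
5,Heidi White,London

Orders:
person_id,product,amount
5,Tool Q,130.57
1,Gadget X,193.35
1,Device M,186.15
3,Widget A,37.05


Join on: people.id = orders.person_id

Joined rows:
  Heidi White (London) bought Tool Q for $130.57
  Karl Thomas (Sydney) bought Gadget X for $193.35
  Karl Thomas (Sydney) bought Device M for $186.15
  Karl White (Lima) bought Widget A for $37.05

Total per person:
  Karl Thomas: $379.50
  Heidi White: $130.57
  Karl White: $37.05

Top spender: Karl Thomas ($379.50)

Karl Thomas ($379.50)


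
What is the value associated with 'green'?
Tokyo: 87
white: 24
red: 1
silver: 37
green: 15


Looking up key 'green'
Value: 15

15


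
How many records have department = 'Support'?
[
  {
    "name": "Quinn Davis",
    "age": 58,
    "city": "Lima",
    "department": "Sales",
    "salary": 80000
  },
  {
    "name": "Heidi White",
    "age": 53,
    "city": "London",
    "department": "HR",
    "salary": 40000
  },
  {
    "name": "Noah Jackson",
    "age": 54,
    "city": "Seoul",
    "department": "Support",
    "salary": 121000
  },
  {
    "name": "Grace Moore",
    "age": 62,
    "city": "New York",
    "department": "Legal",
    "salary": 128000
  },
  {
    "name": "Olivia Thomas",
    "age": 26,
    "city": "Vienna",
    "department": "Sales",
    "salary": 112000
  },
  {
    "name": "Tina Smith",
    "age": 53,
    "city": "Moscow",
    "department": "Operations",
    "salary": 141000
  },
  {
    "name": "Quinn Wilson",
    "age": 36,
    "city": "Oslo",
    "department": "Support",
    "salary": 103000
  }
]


Data: 7 records
Condition: department = 'Support'

Checking each record:
  Quinn Davis: Sales
  Heidi White: HR
  Noah Jackson: Support MATCH
  Grace Moore: Legal
  Olivia Thomas: Sales
  Tina Smith: Operations
  Quinn Wilson: Support MATCH

Count: 2

2


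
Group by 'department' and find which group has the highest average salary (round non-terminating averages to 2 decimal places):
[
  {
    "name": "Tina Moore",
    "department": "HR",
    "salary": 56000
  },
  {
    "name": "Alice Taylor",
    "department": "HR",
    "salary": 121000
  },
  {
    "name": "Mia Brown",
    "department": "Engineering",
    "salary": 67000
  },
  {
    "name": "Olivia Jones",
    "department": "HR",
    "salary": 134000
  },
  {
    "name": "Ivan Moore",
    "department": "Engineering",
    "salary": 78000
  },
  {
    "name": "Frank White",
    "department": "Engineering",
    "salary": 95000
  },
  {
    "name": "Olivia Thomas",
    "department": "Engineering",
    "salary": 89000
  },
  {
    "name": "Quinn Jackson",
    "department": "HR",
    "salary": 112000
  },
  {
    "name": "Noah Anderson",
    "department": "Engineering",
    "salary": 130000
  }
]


Group by: department

Groups:
  Engineering: 5 people, avg salary = 459000/5 = $91800
  HR: 4 people, avg salary = 423000/4 = $105750

Highest average salary: HR ($105750)

HR ($105750)


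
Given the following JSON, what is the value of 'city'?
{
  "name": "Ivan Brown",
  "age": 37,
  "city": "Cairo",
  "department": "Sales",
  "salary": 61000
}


Looking up field 'city'
Value: Cairo

Cairo


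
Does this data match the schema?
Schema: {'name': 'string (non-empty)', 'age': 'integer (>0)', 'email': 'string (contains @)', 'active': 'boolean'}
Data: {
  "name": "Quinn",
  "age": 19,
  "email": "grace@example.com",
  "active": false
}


Validating each field against schema:
  name: OK (non-empty string)
  age: OK (positive integer)
  email: OK (string with @)
  active: OK (boolean)

Result: VALID

VALID


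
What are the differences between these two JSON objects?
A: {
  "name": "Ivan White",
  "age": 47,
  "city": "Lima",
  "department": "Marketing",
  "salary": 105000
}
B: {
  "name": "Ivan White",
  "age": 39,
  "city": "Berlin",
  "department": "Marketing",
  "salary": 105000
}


Comparing each field (in key order):
  name: same
  age: DIFFERENT
  city: DIFFERENT
  department: same
  salary: same
Differences:
  age: 47 -> 39
  city: Lima -> Berlin

2 field(s) changed

2 changes: age, city


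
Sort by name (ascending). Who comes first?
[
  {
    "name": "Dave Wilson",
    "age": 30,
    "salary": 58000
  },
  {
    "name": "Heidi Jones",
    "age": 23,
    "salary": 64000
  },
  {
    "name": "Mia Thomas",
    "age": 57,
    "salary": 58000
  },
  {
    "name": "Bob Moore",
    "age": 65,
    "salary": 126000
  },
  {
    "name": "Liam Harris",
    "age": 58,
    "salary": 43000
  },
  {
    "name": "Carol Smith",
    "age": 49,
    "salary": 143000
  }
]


Sort by: name (ascending)

Sorted order:
  1. Bob Moore (name = Bob Moore)
  2. Carol Smith (name = Carol Smith)
  3. Dave Wilson (name = Dave Wilson)
  4. Heidi Jones (name = Heidi Jones)
  5. Liam Harris (name = Liam Harris)
  6. Mia Thomas (name = Mia Thomas)

First: Bob Moore

Bob Moore


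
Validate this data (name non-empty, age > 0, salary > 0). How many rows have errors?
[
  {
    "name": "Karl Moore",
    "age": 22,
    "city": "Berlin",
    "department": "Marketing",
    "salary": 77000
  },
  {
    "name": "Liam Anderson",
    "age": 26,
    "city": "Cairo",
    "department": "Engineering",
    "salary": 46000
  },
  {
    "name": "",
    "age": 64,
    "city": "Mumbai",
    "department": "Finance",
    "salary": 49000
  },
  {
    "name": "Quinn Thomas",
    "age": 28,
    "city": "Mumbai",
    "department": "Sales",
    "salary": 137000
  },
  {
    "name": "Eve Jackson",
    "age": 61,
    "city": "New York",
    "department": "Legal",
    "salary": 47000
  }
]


Validating 5 records:
Rules: name non-empty, age > 0, salary > 0

  Row 1 (Karl Moore): OK
  Row 2 (Liam Anderson): OK
  Row 3 (???): empty name
  Row 4 (Quinn Thomas): OK
  Row 5 (Eve Jackson): OK

Total errors: 1

1 errors


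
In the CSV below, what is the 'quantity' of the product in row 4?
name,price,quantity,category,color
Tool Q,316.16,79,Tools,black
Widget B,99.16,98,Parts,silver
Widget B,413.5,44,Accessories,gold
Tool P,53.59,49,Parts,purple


Query: Row 4 ('Tool P'), column 'quantity'
Value: 49

49


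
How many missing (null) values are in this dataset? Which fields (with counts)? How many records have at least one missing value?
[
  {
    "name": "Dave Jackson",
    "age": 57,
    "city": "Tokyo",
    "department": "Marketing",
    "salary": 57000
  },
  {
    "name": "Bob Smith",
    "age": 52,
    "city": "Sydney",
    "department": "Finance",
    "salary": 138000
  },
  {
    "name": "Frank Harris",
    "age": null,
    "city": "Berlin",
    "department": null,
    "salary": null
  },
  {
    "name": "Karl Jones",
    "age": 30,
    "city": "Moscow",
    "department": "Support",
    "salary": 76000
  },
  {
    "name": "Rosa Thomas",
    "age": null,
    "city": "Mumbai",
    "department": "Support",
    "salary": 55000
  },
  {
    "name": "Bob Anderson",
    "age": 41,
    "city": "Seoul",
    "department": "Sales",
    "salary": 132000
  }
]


Checking for missing (null) values in 6 records:

  Dave Jackson: complete
  Bob Smith: complete
  Frank Harris: age, department, salary
  Karl Jones: complete
  Rosa Thomas: age
  Bob Anderson: complete

Per field:
  name: 0 missing
  age: 2 missing
  city: 0 missing
  department: 1 missing
  salary: 1 missing

Total missing values: 4
Records with any missing: 2

4 missing values (age: 2, department: 1, salary: 1); 2 incomplete records


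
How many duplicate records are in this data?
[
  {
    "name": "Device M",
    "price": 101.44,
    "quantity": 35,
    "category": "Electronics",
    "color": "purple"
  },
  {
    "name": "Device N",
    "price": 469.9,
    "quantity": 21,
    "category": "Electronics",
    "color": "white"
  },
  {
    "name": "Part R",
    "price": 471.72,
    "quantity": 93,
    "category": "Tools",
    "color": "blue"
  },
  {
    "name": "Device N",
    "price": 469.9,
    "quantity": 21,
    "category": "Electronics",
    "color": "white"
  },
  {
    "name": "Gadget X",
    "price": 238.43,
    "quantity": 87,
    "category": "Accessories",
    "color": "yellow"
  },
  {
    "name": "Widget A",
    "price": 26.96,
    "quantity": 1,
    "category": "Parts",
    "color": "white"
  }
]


Checking 6 records for duplicates:

  Row 1: Device M ($101.44, qty 35)
  Row 2: Device N ($469.9, qty 21)
  Row 3: Part R ($471.72, qty 93)
  Row 4: Device N ($469.9, qty 21) <-- DUPLICATE
  Row 5: Gadget X ($238.43, qty 87)
  Row 6: Widget A ($26.96, qty 1)

Duplicates found: 1
Unique records: 5

1 duplicates, 5 unique


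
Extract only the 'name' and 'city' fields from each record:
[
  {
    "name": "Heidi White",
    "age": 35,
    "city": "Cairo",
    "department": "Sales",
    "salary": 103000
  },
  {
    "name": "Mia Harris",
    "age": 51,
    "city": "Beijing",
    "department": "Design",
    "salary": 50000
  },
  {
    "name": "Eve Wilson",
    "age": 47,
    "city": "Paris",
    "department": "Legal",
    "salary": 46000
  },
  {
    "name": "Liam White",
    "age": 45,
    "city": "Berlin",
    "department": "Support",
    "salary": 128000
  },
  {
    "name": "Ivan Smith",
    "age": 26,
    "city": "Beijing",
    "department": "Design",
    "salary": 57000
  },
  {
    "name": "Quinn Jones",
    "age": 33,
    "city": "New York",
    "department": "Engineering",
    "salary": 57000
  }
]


Original: 6 records with fields: name, age, city, department, salary
Keep: ['name', 'city']
Drop: ['age', 'department', 'salary']
Result: 6 records, 2 fields each

[
  {
    "name": "Heidi White",
    "city": "Cairo"
  },
  {
    "name": "Mia Harris",
    "city": "Beijing"
  },
  {
    "name": "Eve Wilson",
    "city": "Paris"
  },
  {
    "name": "Liam White",
    "city": "Berlin"
  },
  {
    "name": "Ivan Smith",
    "city": "Beijing"
  },
  {
    "name": "Quinn Jones",
    "city": "New York"
  }
]


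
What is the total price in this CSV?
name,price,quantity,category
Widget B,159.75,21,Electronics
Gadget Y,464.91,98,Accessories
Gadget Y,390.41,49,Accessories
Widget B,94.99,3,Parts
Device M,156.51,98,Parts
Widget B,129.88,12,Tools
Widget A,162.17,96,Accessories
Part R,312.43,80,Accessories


Computing total price:
Values: [159.75, 464.91, 390.41, 94.99, 156.51, 129.88, 162.17, 312.43]
Sum = 1871.05

1871.05


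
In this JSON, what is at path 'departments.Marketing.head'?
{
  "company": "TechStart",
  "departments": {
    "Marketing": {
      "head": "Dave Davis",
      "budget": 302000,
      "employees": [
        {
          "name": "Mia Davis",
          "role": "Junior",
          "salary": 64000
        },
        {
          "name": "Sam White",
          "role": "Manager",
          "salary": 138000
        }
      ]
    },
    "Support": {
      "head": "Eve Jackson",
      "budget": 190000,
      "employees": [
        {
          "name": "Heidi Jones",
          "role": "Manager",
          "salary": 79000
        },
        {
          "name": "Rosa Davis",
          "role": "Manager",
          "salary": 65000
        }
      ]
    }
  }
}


Path: departments.Marketing.head

Navigate:
  -> departments
  -> Marketing
  -> head = 'Dave Davis'

Dave Davis


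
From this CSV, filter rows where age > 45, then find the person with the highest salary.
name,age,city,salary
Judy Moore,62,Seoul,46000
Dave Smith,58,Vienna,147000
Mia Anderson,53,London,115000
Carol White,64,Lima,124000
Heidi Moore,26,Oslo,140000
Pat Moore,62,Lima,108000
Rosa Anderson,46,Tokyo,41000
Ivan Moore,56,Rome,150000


Filter: age > 45
Sort by: salary (descending)

Filtered records (7):
  Ivan Moore, age 56, salary $150000
  Dave Smith, age 58, salary $147000
  Carol White, age 64, salary $124000
  Mia Anderson, age 53, salary $115000
  Pat Moore, age 62, salary $108000
  Judy Moore, age 62, salary $46000
  Rosa Anderson, age 46, salary $41000

Highest salary: Ivan Moore ($150000)

Ivan Moore


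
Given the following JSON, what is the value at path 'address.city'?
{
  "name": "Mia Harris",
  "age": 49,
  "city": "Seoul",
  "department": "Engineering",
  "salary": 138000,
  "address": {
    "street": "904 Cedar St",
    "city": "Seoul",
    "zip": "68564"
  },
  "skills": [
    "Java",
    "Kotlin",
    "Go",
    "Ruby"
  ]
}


Query: address.city
Path: address -> city
Value: Seoul

Seoul


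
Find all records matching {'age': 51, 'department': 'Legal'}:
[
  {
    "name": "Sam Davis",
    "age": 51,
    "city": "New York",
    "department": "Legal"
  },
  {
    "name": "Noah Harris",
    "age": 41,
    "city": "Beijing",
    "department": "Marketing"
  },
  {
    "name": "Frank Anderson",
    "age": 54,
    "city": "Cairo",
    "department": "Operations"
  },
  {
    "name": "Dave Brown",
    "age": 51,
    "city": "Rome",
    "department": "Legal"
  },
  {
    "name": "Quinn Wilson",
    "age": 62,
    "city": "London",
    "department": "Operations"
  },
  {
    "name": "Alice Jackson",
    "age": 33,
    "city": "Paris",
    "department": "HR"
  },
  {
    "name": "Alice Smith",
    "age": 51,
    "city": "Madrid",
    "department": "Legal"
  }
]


Search criteria: {'age': 51, 'department': 'Legal'}

Checking 7 records:
  Sam Davis: {age: 51, department: Legal} <-- MATCH
  Noah Harris: {age: 41, department: Marketing}
  Frank Anderson: {age: 54, department: Operations}
  Dave Brown: {age: 51, department: Legal} <-- MATCH
  Quinn Wilson: {age: 62, department: Operations}
  Alice Jackson: {age: 33, department: HR}
  Alice Smith: {age: 51, department: Legal} <-- MATCH

Matches: ["Sam Davis", "Dave Brown", "Alice Smith"]

["Sam Davis", "Dave Brown", "Alice Smith"]


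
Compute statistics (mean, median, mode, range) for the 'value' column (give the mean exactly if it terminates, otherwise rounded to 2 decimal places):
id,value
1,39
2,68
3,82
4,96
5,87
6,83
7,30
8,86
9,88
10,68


Data: [39, 68, 82, 96, 87, 83, 30, 86, 88, 68]
Count: 10
Sum: 727
Mean: 727/10 = 72.7
Sorted: [30, 39, 68, 68, 82, 83, 86, 87, 88, 96]
Median: 82.5
Mode: 68 (2 times)
Range: 96 - 30 = 66
Min: 30, Max: 96

mean=72.7, median=82.5, mode=68, range=66


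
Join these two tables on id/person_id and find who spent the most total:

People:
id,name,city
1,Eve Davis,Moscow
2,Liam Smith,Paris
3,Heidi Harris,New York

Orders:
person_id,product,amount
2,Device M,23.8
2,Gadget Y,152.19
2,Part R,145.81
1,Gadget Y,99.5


Join on: people.id = orders.person_id

Joined rows:
  Liam Smith (Paris) bought Device M for $23.8
  Liam Smith (Paris) bought Gadget Y for $152.19
  Liam Smith (Paris) bought Part R for $145.81
  Eve Davis (Moscow) bought Gadget Y for $99.5

Total per person:
  Liam Smith: $321.80
  Eve Davis: $99.50

Top spender: Liam Smith ($321.80)

Liam Smith ($321.80)


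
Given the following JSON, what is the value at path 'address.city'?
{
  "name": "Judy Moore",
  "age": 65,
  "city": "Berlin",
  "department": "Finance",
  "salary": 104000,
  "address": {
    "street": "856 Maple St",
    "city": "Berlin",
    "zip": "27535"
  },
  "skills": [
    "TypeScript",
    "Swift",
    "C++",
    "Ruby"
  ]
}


Query: address.city
Path: address -> city
Value: Berlin

Berlin


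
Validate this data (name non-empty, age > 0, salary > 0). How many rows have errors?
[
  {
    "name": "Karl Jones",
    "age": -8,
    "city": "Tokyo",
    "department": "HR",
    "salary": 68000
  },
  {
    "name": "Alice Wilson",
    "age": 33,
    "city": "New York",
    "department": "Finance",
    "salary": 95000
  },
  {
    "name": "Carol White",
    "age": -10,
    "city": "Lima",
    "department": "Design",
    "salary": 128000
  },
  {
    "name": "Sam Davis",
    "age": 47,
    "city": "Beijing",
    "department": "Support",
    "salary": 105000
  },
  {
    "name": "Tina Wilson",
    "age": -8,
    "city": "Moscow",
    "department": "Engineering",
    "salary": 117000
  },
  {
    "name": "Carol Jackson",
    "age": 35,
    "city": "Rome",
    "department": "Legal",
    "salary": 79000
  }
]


Validating 6 records:
Rules: name non-empty, age > 0, salary > 0

  Row 1 (Karl Jones): negative age: -8
  Row 2 (Alice Wilson): OK
  Row 3 (Carol White): negative age: -10
  Row 4 (Sam Davis): OK
  Row 5 (Tina Wilson): negative age: -8
  Row 6 (Carol Jackson): OK

Total errors: 3

3 errors


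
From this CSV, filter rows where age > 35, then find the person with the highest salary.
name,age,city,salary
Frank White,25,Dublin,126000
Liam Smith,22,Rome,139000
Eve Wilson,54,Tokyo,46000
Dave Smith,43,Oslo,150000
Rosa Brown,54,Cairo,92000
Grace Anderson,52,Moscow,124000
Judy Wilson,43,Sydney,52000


Filter: age > 35
Sort by: salary (descending)

Filtered records (5):
  Dave Smith, age 43, salary $150000
  Grace Anderson, age 52, salary $124000
  Rosa Brown, age 54, salary $92000
  Judy Wilson, age 43, salary $52000
  Eve Wilson, age 54, salary $46000

Highest salary: Dave Smith ($150000)

Dave Smith


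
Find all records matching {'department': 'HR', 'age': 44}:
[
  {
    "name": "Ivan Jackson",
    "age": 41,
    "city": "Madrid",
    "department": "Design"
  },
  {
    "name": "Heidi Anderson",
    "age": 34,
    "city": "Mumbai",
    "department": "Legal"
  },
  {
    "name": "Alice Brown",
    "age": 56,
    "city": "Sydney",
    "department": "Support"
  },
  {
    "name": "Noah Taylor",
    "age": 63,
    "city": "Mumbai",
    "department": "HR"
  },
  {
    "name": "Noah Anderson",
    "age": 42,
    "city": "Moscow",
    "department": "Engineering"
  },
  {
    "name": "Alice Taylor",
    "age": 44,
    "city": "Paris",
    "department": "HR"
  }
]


Search criteria: {'department': 'HR', 'age': 44}

Checking 6 records:
  Ivan Jackson: {department: Design, age: 41}
  Heidi Anderson: {department: Legal, age: 34}
  Alice Brown: {department: Support, age: 56}
  Noah Taylor: {department: HR, age: 63}
  Noah Anderson: {department: Engineering, age: 42}
  Alice Taylor: {department: HR, age: 44} <-- MATCH

Matches: ["Alice Taylor"]

["Alice Taylor"]


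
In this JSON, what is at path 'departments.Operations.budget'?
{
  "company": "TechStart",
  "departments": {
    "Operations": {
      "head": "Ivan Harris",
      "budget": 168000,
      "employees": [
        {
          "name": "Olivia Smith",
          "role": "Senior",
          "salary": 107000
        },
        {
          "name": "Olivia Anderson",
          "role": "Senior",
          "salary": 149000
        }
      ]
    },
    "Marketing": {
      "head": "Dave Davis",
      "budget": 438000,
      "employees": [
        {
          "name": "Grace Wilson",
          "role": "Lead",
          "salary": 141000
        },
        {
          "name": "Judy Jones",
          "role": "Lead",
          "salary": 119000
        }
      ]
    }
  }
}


Path: departments.Operations.budget

Navigate:
  -> departments
  -> Operations
  -> budget = 168000

168000


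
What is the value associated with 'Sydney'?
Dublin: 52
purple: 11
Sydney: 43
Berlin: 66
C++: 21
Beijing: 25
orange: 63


Looking up key 'Sydney'
Value: 43

43


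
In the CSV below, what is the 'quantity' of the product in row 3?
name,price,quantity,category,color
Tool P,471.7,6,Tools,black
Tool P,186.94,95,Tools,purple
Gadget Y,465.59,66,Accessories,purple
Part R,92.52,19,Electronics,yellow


Query: Row 3 ('Gadget Y'), column 'quantity'
Value: 66

66


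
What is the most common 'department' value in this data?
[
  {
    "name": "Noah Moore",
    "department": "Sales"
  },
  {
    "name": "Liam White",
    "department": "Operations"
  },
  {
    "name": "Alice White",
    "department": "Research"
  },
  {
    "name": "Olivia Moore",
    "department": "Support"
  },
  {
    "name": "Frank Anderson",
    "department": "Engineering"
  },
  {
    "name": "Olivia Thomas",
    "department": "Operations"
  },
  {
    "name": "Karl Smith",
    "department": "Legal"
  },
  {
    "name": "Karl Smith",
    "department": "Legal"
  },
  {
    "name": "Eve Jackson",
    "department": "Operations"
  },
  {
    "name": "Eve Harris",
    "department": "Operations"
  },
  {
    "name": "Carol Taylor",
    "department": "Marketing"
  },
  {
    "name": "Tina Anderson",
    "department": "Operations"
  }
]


Counting 'department' values across 12 records:

  Operations: 5 #####
  Legal: 2 ##
  Sales: 1 #
  Research: 1 #
  Support: 1 #
  Engineering: 1 #
  Marketing: 1 #

Most common: Operations (5 times)

Operations (5 times)


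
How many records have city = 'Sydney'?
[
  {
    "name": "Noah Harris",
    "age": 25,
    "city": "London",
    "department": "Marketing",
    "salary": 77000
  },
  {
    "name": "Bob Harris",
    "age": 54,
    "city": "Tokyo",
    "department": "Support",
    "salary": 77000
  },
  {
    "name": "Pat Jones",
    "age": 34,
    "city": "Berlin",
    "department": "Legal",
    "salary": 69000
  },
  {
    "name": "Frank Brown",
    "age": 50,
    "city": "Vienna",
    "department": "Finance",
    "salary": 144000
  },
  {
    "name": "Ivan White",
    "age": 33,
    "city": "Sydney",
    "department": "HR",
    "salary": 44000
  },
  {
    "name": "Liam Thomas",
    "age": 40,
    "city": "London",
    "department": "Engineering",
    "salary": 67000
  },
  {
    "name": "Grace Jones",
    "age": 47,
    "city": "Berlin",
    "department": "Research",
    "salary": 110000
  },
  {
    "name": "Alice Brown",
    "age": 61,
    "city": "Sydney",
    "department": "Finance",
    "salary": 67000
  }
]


Data: 8 records
Condition: city = 'Sydney'

Checking each record:
  Noah Harris: London
  Bob Harris: Tokyo
  Pat Jones: Berlin
  Frank Brown: Vienna
  Ivan White: Sydney MATCH
  Liam Thomas: London
  Grace Jones: Berlin
  Alice Brown: Sydney MATCH

Count: 2

2


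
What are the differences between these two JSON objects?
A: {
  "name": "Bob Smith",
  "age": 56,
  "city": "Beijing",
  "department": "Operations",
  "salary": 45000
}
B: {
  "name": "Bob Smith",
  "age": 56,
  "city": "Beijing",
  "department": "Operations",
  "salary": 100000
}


Comparing each field (in key order):
  name: same
  age: same
  city: same
  department: same
  salary: DIFFERENT
Differences:
  salary: 45000 -> 100000

1 field(s) changed

1 change: salary


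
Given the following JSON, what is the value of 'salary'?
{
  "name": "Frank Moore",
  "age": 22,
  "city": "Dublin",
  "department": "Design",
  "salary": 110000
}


Looking up field 'salary'
Value: 110000

110000


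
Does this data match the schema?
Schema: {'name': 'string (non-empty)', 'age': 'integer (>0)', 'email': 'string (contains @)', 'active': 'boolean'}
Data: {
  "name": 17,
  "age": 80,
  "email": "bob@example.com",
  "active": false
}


Validating each field against schema:
  name: FAIL (17 is not a string)
  age: OK (positive integer)
  email: OK (string with @)
  active: OK (boolean)

Result: INVALID (1 error: name)

INVALID (1 error: name)


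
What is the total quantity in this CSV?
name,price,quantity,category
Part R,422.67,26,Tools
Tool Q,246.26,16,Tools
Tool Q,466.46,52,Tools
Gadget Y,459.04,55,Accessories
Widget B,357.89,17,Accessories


Computing total quantity:
Values: [26, 16, 52, 55, 17]
Sum = 166

166


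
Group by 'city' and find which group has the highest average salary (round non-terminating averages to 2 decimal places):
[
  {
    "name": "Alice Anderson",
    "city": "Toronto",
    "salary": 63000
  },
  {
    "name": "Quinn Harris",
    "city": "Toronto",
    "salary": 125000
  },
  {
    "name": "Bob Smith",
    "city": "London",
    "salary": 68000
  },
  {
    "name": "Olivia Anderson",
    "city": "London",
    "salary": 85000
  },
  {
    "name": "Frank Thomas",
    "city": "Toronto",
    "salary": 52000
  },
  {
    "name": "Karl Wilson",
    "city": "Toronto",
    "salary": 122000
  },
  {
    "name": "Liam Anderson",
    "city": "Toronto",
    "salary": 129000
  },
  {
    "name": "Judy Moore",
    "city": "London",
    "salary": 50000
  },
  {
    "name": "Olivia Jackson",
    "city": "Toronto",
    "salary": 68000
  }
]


Group by: city

Groups:
  London: 3 people, avg salary = 203000/3 ≈ $67666.67
  Toronto: 6 people, avg salary = 559000/6 ≈ $93166.67

Highest average salary: Toronto (≈$93166.67)

Toronto (≈$93166.67)


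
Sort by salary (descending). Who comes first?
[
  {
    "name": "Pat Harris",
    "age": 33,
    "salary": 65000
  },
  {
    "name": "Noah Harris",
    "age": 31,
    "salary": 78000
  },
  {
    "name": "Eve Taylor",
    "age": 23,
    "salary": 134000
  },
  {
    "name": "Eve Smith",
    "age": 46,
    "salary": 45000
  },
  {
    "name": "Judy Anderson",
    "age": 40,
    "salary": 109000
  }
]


Sort by: salary (descending)

Sorted order:
  1. Eve Taylor (salary = 134000)
  2. Judy Anderson (salary = 109000)
  3. Noah Harris (salary = 78000)
  4. Pat Harris (salary = 65000)
  5. Eve Smith (salary = 45000)

First: Eve Taylor

Eve Taylor


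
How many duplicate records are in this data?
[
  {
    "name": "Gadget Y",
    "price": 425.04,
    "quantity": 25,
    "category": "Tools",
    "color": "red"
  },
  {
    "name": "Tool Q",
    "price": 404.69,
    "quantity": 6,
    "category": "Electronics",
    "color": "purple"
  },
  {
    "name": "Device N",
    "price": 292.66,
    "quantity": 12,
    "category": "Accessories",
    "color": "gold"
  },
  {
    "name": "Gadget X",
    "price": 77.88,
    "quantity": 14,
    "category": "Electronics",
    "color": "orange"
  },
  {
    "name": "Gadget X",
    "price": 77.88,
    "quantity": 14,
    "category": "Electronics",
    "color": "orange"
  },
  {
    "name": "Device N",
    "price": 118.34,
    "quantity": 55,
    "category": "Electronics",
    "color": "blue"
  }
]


Checking 6 records for duplicates:

  Row 1: Gadget Y ($425.04, qty 25)
  Row 2: Tool Q ($404.69, qty 6)
  Row 3: Device N ($292.66, qty 12)
  Row 4: Gadget X ($77.88, qty 14)
  Row 5: Gadget X ($77.88, qty 14) <-- DUPLICATE
  Row 6: Device N ($118.34, qty 55)

Duplicates found: 1
Unique records: 5

1 duplicates, 5 unique
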